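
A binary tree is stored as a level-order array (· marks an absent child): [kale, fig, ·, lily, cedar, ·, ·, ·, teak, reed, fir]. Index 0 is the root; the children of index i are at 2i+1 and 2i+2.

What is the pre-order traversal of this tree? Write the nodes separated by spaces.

kale fig lily teak cedar reed fir

Pre-order visits the node, then its left subtree, then its right subtree.
Visit kale.
At kale: go left to fig.
  Visit fig.
  At fig: go left to lily.
    Visit lily.
    At lily: no left child.
    At lily: go right to teak.
      teak is a leaf — visit teak.
  At fig: go right to cedar.
    Visit cedar.
    At cedar: go left to reed.
      reed is a leaf — visit reed.
    At cedar: go right to fir.
      fir is a leaf — visit fir.
At kale: no right child.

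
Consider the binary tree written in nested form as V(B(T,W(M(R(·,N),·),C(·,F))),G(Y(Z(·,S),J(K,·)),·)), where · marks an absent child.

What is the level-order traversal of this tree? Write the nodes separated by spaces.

V B G T W Y M C Z J R F S K N

Level-order visits nodes level by level from the root, left to right within each level.
Level 0: V
Level 1: B, G
Level 2: T, W, Y
Level 3: M, C, Z, J
Level 4: R, F, S, K
Level 5: N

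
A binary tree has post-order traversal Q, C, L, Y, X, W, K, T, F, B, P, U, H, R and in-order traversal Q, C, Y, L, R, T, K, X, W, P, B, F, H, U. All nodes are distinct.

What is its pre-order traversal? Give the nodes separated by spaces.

R Y C Q L H P T K W X B F U

The last element of post-order is the root; it splits in-order into left and right subtrees.
Root R: left subtree has 4 nodes {Q, C, Y, L}, right has 9 {T, K, X, W, P, B, F, H, U}.
  Root Y: left subtree has 2 nodes {Q, C}, right has 1 {L}.
    Root C: left subtree has 1 node {Q}, right has 0 { }.
  Root H: left subtree has 7 nodes {T, K, X, W, P, B, F}, right has 1 {U}.
    Root P: left subtree has 4 nodes {T, K, X, W}, right has 2 {B, F}.
      Root T: left subtree has 0 nodes { }, right has 3 {K, X, W}.
        Root K: left subtree has 0 nodes { }, right has 2 {X, W}.
          Root W: left subtree has 1 node {X}, right has 0 { }.
      Root B: left subtree has 0 nodes { }, right has 1 {F}.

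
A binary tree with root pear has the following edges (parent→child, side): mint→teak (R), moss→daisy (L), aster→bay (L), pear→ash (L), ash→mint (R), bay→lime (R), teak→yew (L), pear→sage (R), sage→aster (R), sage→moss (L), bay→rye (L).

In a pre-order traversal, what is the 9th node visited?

Pre-order visits the node, then its left subtree, then its right subtree.
Visit pear.
At pear: go left to ash.
  Visit ash.
  At ash: no left child.
  At ash: go right to mint.
    Visit mint.
    At mint: no left child.
    At mint: go right to teak.
      Visit teak.
      At teak: go left to yew.
        yew is a leaf — visit yew.
      At teak: no right child.
At pear: go right to sage.
  Visit sage.
  At sage: go left to moss.
    Visit moss.
    At moss: go left to daisy.
      daisy is a leaf — visit daisy.
    At moss: no right child.
  At sage: go right to aster.
    Visit aster.
    At aster: go left to bay.
      Visit bay.
      At bay: go left to rye.
        rye is a leaf — visit rye.
      At bay: go right to lime.
        lime is a leaf — visit lime.
    At aster: no right child.
Full pre-order sequence: pear, ash, mint, teak, yew, sage, moss, daisy, aster, bay, rye, lime.

aster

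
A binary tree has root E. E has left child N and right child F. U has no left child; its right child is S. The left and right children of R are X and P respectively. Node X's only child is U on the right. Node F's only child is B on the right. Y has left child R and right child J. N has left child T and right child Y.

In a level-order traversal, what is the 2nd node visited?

Level-order visits nodes level by level from the root, left to right within each level.
Level 0: E
Level 1: N, F
Level 2: T, Y, B
Level 3: R, J
Level 4: X, P
Level 5: U
Level 6: S
Full level-order sequence: E, N, F, T, Y, B, R, J, X, P, U, S.

N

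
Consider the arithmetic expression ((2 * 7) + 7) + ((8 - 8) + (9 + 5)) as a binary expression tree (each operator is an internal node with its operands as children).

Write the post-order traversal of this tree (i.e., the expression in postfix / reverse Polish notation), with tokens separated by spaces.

Post-order on an expression tree gives postfix notation: for each operator, emit left operand, right operand, then the operator.

2 7 * 7 + 8 8 - 9 5 + + +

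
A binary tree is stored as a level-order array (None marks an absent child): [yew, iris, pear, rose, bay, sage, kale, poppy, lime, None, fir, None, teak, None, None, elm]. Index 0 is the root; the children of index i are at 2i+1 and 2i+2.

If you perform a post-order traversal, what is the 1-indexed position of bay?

Post-order visits the left subtree, then the right subtree, then the node.
At yew: go left to iris.
  At iris: go left to rose.
    At rose: go left to poppy.
      At poppy: go left to elm.
        elm is a leaf — visit elm.
      At poppy: no right child.
      Visit poppy.
    At rose: go right to lime.
      lime is a leaf — visit lime.
    Visit rose.
  At iris: go right to bay.
    At bay: no left child.
    At bay: go right to fir.
      fir is a leaf — visit fir.
    Visit bay.
  Visit iris.
At yew: go right to pear.
  At pear: go left to sage.
    At sage: no left child.
    At sage: go right to teak.
      teak is a leaf — visit teak.
    Visit sage.
  At pear: go right to kale.
    kale is a leaf — visit kale.
  Visit pear.
Visit yew.
Full post-order sequence: elm, poppy, lime, rose, fir, bay, iris, teak, sage, kale, pear, yew.

6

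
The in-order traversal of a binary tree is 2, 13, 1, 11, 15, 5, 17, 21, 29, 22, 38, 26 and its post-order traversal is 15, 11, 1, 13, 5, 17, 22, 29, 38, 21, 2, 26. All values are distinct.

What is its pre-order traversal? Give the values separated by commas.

The last element of post-order is the root; it splits in-order into left and right subtrees.
Root 26: left subtree has 11 nodes {2, 13, 1, 11, 15, 5, 17, 21, 29, 22, 38}, right has 0 { }.
  Root 2: left subtree has 0 nodes { }, right has 10 {13, 1, 11, 15, 5, 17, 21, 29, 22, 38}.
    Root 21: left subtree has 6 nodes {13, 1, 11, 15, 5, 17}, right has 3 {29, 22, 38}.
      Root 17: left subtree has 5 nodes {13, 1, 11, 15, 5}, right has 0 { }.
        Root 5: left subtree has 4 nodes {13, 1, 11, 15}, right has 0 { }.
          Root 13: left subtree has 0 nodes { }, right has 3 {1, 11, 15}.
            Root 1: left subtree has 0 nodes { }, right has 2 {11, 15}.
              Root 11: left subtree has 0 nodes { }, right has 1 {15}.
      Root 38: left subtree has 2 nodes {29, 22}, right has 0 { }.
        Root 29: left subtree has 0 nodes { }, right has 1 {22}.

26, 2, 21, 17, 5, 13, 1, 11, 15, 38, 29, 22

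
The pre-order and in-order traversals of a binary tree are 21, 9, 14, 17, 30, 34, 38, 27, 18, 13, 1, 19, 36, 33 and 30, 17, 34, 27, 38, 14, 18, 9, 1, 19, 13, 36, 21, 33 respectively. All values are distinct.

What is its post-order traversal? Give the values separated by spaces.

The first element of pre-order is the root; it splits in-order into left and right subtrees.
Root 21: left subtree has 12 nodes {30, 17, 34, 27, 38, 14, 18, 9, 1, 19, 13, 36}, right has 1 {33}.
  Root 9: left subtree has 7 nodes {30, 17, 34, 27, 38, 14, 18}, right has 4 {1, 19, 13, 36}.
    Root 14: left subtree has 5 nodes {30, 17, 34, 27, 38}, right has 1 {18}.
      Root 17: left subtree has 1 node {30}, right has 3 {34, 27, 38}.
        Root 34: left subtree has 0 nodes { }, right has 2 {27, 38}.
          Root 38: left subtree has 1 node {27}, right has 0 { }.
    Root 13: left subtree has 2 nodes {1, 19}, right has 1 {36}.
      Root 1: left subtree has 0 nodes { }, right has 1 {19}.

30 27 38 34 17 18 14 19 1 36 13 9 33 21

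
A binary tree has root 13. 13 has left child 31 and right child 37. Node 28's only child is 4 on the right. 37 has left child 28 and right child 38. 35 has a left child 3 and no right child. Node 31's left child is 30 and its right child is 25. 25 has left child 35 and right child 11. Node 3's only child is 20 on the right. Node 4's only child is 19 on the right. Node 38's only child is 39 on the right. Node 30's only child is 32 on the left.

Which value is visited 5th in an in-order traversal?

In-order visits the left subtree, then the node, then the right subtree.
At 13: go left to 31.
  At 31: go left to 30.
    At 30: go left to 32.
      32 is a leaf — visit 32.
    Visit 30.
    At 30: no right child.
  Visit 31.
  At 31: go right to 25.
    At 25: go left to 35.
      At 35: go left to 3.
        At 3: no left child.
        Visit 3.
        At 3: go right to 20.
          20 is a leaf — visit 20.
      Visit 35.
      At 35: no right child.
    Visit 25.
    At 25: go right to 11.
      11 is a leaf — visit 11.
Visit 13.
At 13: go right to 37.
  At 37: go left to 28.
    At 28: no left child.
    Visit 28.
    At 28: go right to 4.
      At 4: no left child.
      Visit 4.
      At 4: go right to 19.
        19 is a leaf — visit 19.
  Visit 37.
  At 37: go right to 38.
    At 38: no left child.
    Visit 38.
    At 38: go right to 39.
      39 is a leaf — visit 39.
Full in-order sequence: 32, 30, 31, 3, 20, 35, 25, 11, 13, 28, 4, 19, 37, 38, 39.

20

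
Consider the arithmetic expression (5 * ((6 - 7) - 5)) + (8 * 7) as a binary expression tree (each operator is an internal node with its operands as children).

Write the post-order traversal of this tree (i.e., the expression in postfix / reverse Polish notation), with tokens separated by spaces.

Post-order on an expression tree gives postfix notation: for each operator, emit left operand, right operand, then the operator.

5 6 7 - 5 - * 8 7 * +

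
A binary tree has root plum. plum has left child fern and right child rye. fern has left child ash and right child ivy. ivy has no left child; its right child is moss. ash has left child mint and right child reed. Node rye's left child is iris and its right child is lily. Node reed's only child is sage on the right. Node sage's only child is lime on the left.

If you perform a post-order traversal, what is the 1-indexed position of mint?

Post-order visits the left subtree, then the right subtree, then the node.
At plum: go left to fern.
  At fern: go left to ash.
    At ash: go left to mint.
      mint is a leaf — visit mint.
    At ash: go right to reed.
      At reed: no left child.
      At reed: go right to sage.
        At sage: go left to lime.
          lime is a leaf — visit lime.
        At sage: no right child.
        Visit sage.
      Visit reed.
    Visit ash.
  At fern: go right to ivy.
    At ivy: no left child.
    At ivy: go right to moss.
      moss is a leaf — visit moss.
    Visit ivy.
  Visit fern.
At plum: go right to rye.
  At rye: go left to iris.
    iris is a leaf — visit iris.
  At rye: go right to lily.
    lily is a leaf — visit lily.
  Visit rye.
Visit plum.
Full post-order sequence: mint, lime, sage, reed, ash, moss, ivy, fern, iris, lily, rye, plum.

1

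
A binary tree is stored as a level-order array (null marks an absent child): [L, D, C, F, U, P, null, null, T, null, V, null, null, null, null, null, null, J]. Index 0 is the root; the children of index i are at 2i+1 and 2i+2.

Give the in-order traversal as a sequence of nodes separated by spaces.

In-order visits the left subtree, then the node, then the right subtree.
At L: go left to D.
  At D: go left to F.
    At F: no left child.
    Visit F.
    At F: go right to T.
      At T: go left to J.
        J is a leaf — visit J.
      Visit T.
      At T: no right child.
  Visit D.
  At D: go right to U.
    At U: no left child.
    Visit U.
    At U: go right to V.
      V is a leaf — visit V.
Visit L.
At L: go right to C.
  At C: go left to P.
    P is a leaf — visit P.
  Visit C.
  At C: no right child.

F J T D U V L P C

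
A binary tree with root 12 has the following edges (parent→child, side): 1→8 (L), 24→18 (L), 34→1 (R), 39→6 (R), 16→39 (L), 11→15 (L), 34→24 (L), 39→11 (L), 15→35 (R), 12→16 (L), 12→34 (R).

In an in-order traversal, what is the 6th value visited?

16

In-order visits the left subtree, then the node, then the right subtree.
At 12: go left to 16.
  At 16: go left to 39.
    At 39: go left to 11.
      At 11: go left to 15.
        At 15: no left child.
        Visit 15.
        At 15: go right to 35.
          35 is a leaf — visit 35.
      Visit 11.
      At 11: no right child.
    Visit 39.
    At 39: go right to 6.
      6 is a leaf — visit 6.
  Visit 16.
  At 16: no right child.
Visit 12.
At 12: go right to 34.
  At 34: go left to 24.
    At 24: go left to 18.
      18 is a leaf — visit 18.
    Visit 24.
    At 24: no right child.
  Visit 34.
  At 34: go right to 1.
    At 1: go left to 8.
      8 is a leaf — visit 8.
    Visit 1.
    At 1: no right child.
Full in-order sequence: 15, 35, 11, 39, 6, 16, 12, 18, 24, 34, 8, 1.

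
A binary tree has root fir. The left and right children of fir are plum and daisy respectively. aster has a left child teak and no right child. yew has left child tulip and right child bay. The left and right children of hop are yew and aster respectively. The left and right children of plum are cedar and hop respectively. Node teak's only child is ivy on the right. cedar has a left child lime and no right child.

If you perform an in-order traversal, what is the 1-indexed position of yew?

5

In-order visits the left subtree, then the node, then the right subtree.
At fir: go left to plum.
  At plum: go left to cedar.
    At cedar: go left to lime.
      lime is a leaf — visit lime.
    Visit cedar.
    At cedar: no right child.
  Visit plum.
  At plum: go right to hop.
    At hop: go left to yew.
      At yew: go left to tulip.
        tulip is a leaf — visit tulip.
      Visit yew.
      At yew: go right to bay.
        bay is a leaf — visit bay.
    Visit hop.
    At hop: go right to aster.
      At aster: go left to teak.
        At teak: no left child.
        Visit teak.
        At teak: go right to ivy.
          ivy is a leaf — visit ivy.
      Visit aster.
      At aster: no right child.
Visit fir.
At fir: go right to daisy.
  daisy is a leaf — visit daisy.
Full in-order sequence: lime, cedar, plum, tulip, yew, bay, hop, teak, ivy, aster, fir, daisy.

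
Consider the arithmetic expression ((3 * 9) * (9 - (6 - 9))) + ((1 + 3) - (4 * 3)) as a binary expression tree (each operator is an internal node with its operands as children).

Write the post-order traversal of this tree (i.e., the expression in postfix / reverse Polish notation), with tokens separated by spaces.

3 9 * 9 6 9 - - * 1 3 + 4 3 * - +

Post-order on an expression tree gives postfix notation: for each operator, emit left operand, right operand, then the operator.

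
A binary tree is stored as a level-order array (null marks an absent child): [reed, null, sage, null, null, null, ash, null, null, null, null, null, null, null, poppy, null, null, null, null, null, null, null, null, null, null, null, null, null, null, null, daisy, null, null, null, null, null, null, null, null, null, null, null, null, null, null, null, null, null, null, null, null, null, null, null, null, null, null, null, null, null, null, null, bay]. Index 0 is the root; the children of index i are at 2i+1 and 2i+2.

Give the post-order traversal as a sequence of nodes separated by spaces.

bay daisy poppy ash sage reed

Post-order visits the left subtree, then the right subtree, then the node.
At reed: no left child.
At reed: go right to sage.
  At sage: no left child.
  At sage: go right to ash.
    At ash: no left child.
    At ash: go right to poppy.
      At poppy: no left child.
      At poppy: go right to daisy.
        At daisy: no left child.
        At daisy: go right to bay.
          bay is a leaf — visit bay.
        Visit daisy.
      Visit poppy.
    Visit ash.
  Visit sage.
Visit reed.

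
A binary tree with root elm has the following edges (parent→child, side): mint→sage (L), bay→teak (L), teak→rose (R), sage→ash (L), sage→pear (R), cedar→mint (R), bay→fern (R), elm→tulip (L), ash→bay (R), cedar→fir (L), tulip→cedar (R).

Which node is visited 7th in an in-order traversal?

bay

In-order visits the left subtree, then the node, then the right subtree.
At elm: go left to tulip.
  At tulip: no left child.
  Visit tulip.
  At tulip: go right to cedar.
    At cedar: go left to fir.
      fir is a leaf — visit fir.
    Visit cedar.
    At cedar: go right to mint.
      At mint: go left to sage.
        At sage: go left to ash.
          At ash: no left child.
          Visit ash.
          At ash: go right to bay.
            At bay: go left to teak.
              At teak: no left child.
              Visit teak.
              At teak: go right to rose.
                rose is a leaf — visit rose.
            Visit bay.
            At bay: go right to fern.
              fern is a leaf — visit fern.
        Visit sage.
        At sage: go right to pear.
          pear is a leaf — visit pear.
      Visit mint.
      At mint: no right child.
Visit elm.
At elm: no right child.
Full in-order sequence: tulip, fir, cedar, ash, teak, rose, bay, fern, sage, pear, mint, elm.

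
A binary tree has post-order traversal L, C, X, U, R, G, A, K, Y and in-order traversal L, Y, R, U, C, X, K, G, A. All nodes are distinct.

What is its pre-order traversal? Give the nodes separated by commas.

The last element of post-order is the root; it splits in-order into left and right subtrees.
Root Y: left subtree has 1 node {L}, right has 7 {R, U, C, X, K, G, A}.
  Root K: left subtree has 4 nodes {R, U, C, X}, right has 2 {G, A}.
    Root R: left subtree has 0 nodes { }, right has 3 {U, C, X}.
      Root U: left subtree has 0 nodes { }, right has 2 {C, X}.
        Root X: left subtree has 1 node {C}, right has 0 { }.
    Root A: left subtree has 1 node {G}, right has 0 { }.

Y, L, K, R, U, X, C, A, G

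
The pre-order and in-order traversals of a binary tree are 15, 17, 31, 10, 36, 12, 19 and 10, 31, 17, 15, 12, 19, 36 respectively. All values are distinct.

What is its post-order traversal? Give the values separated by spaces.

The first element of pre-order is the root; it splits in-order into left and right subtrees.
Root 15: left subtree has 3 nodes {10, 31, 17}, right has 3 {12, 19, 36}.
  Root 17: left subtree has 2 nodes {10, 31}, right has 0 { }.
    Root 31: left subtree has 1 node {10}, right has 0 { }.
  Root 36: left subtree has 2 nodes {12, 19}, right has 0 { }.
    Root 12: left subtree has 0 nodes { }, right has 1 {19}.

10 31 17 19 12 36 15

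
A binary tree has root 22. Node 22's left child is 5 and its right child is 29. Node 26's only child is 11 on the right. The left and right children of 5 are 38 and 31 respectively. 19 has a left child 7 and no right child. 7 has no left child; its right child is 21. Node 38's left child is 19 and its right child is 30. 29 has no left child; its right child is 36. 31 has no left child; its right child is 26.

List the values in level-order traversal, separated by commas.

22, 5, 29, 38, 31, 36, 19, 30, 26, 7, 11, 21

Level-order visits nodes level by level from the root, left to right within each level.
Level 0: 22
Level 1: 5, 29
Level 2: 38, 31, 36
Level 3: 19, 30, 26
Level 4: 7, 11
Level 5: 21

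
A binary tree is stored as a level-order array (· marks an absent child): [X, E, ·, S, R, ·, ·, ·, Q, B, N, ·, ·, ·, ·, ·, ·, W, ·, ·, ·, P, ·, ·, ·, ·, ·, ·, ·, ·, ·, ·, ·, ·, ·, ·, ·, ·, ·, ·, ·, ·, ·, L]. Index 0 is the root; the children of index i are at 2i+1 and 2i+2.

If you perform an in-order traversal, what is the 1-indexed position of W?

In-order visits the left subtree, then the node, then the right subtree.
At X: go left to E.
  At E: go left to S.
    At S: no left child.
    Visit S.
    At S: go right to Q.
      At Q: go left to W.
        W is a leaf — visit W.
      Visit Q.
      At Q: no right child.
  Visit E.
  At E: go right to R.
    At R: go left to B.
      B is a leaf — visit B.
    Visit R.
    At R: go right to N.
      At N: go left to P.
        At P: go left to L.
          L is a leaf — visit L.
        Visit P.
        At P: no right child.
      Visit N.
      At N: no right child.
Visit X.
At X: no right child.
Full in-order sequence: S, W, Q, E, B, R, L, P, N, X.

2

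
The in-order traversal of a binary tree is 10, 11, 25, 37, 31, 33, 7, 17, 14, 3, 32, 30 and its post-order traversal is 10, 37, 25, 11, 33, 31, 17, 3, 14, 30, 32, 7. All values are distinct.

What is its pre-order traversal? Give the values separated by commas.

The last element of post-order is the root; it splits in-order into left and right subtrees.
Root 7: left subtree has 6 nodes {10, 11, 25, 37, 31, 33}, right has 5 {17, 14, 3, 32, 30}.
  Root 31: left subtree has 4 nodes {10, 11, 25, 37}, right has 1 {33}.
    Root 11: left subtree has 1 node {10}, right has 2 {25, 37}.
      Root 25: left subtree has 0 nodes { }, right has 1 {37}.
  Root 32: left subtree has 3 nodes {17, 14, 3}, right has 1 {30}.
    Root 14: left subtree has 1 node {17}, right has 1 {3}.

7, 31, 11, 10, 25, 37, 33, 32, 14, 17, 3, 30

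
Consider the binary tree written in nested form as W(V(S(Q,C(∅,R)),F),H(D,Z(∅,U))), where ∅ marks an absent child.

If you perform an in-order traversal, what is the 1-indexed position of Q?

1

In-order visits the left subtree, then the node, then the right subtree.
At W: go left to V.
  At V: go left to S.
    At S: go left to Q.
      Q is a leaf — visit Q.
    Visit S.
    At S: go right to C.
      At C: no left child.
      Visit C.
      At C: go right to R.
        R is a leaf — visit R.
  Visit V.
  At V: go right to F.
    F is a leaf — visit F.
Visit W.
At W: go right to H.
  At H: go left to D.
    D is a leaf — visit D.
  Visit H.
  At H: go right to Z.
    At Z: no left child.
    Visit Z.
    At Z: go right to U.
      U is a leaf — visit U.
Full in-order sequence: Q, S, C, R, V, F, W, D, H, Z, U.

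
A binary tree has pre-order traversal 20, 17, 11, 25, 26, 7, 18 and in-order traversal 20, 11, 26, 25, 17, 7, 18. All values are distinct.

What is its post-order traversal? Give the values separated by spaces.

26 25 11 18 7 17 20

The first element of pre-order is the root; it splits in-order into left and right subtrees.
Root 20: left subtree has 0 nodes { }, right has 6 {11, 26, 25, 17, 7, 18}.
  Root 17: left subtree has 3 nodes {11, 26, 25}, right has 2 {7, 18}.
    Root 11: left subtree has 0 nodes { }, right has 2 {26, 25}.
      Root 25: left subtree has 1 node {26}, right has 0 { }.
    Root 7: left subtree has 0 nodes { }, right has 1 {18}.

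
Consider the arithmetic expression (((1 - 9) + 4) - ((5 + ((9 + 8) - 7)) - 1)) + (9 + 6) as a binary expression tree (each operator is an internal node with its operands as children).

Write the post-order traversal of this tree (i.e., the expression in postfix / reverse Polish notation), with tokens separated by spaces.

Post-order on an expression tree gives postfix notation: for each operator, emit left operand, right operand, then the operator.

1 9 - 4 + 5 9 8 + 7 - + 1 - - 9 6 + +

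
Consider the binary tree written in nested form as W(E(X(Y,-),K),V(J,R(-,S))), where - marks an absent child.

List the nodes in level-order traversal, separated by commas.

W, E, V, X, K, J, R, Y, S

Level-order visits nodes level by level from the root, left to right within each level.
Level 0: W
Level 1: E, V
Level 2: X, K, J, R
Level 3: Y, S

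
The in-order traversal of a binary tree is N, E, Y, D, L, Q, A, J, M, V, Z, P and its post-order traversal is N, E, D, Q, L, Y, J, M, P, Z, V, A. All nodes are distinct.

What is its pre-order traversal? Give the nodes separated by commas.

A, Y, E, N, L, D, Q, V, M, J, Z, P

The last element of post-order is the root; it splits in-order into left and right subtrees.
Root A: left subtree has 6 nodes {N, E, Y, D, L, Q}, right has 5 {J, M, V, Z, P}.
  Root Y: left subtree has 2 nodes {N, E}, right has 3 {D, L, Q}.
    Root E: left subtree has 1 node {N}, right has 0 { }.
    Root L: left subtree has 1 node {D}, right has 1 {Q}.
  Root V: left subtree has 2 nodes {J, M}, right has 2 {Z, P}.
    Root M: left subtree has 1 node {J}, right has 0 { }.
    Root Z: left subtree has 0 nodes { }, right has 1 {P}.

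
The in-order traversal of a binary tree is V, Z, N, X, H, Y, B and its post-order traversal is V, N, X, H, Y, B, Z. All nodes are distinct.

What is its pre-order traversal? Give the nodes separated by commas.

The last element of post-order is the root; it splits in-order into left and right subtrees.
Root Z: left subtree has 1 node {V}, right has 5 {N, X, H, Y, B}.
  Root B: left subtree has 4 nodes {N, X, H, Y}, right has 0 { }.
    Root Y: left subtree has 3 nodes {N, X, H}, right has 0 { }.
      Root H: left subtree has 2 nodes {N, X}, right has 0 { }.
        Root X: left subtree has 1 node {N}, right has 0 { }.

Z, V, B, Y, H, X, N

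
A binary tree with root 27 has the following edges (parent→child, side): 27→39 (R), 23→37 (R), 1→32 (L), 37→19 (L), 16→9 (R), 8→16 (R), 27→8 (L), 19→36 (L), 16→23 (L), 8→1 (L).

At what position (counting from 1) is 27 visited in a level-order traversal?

Level-order visits nodes level by level from the root, left to right within each level.
Level 0: 27
Level 1: 8, 39
Level 2: 1, 16
Level 3: 32, 23, 9
Level 4: 37
Level 5: 19
Level 6: 36
Full level-order sequence: 27, 8, 39, 1, 16, 32, 23, 9, 37, 19, 36.

1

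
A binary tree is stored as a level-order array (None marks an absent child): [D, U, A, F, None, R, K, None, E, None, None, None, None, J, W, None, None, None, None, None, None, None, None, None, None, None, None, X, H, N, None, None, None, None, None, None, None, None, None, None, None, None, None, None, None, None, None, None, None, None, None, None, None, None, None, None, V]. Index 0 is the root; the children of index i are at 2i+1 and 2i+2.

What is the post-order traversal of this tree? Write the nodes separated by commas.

Post-order visits the left subtree, then the right subtree, then the node.
At D: go left to U.
  At U: go left to F.
    At F: no left child.
    At F: go right to E.
      E is a leaf — visit E.
    Visit F.
  At U: no right child.
  Visit U.
At D: go right to A.
  At A: go left to R.
    R is a leaf — visit R.
  At A: go right to K.
    At K: go left to J.
      At J: go left to X.
        At X: no left child.
        At X: go right to V.
          V is a leaf — visit V.
        Visit X.
      At J: go right to H.
        H is a leaf — visit H.
      Visit J.
    At K: go right to W.
      At W: go left to N.
        N is a leaf — visit N.
      At W: no right child.
      Visit W.
    Visit K.
  Visit A.
Visit D.

E, F, U, R, V, X, H, J, N, W, K, A, D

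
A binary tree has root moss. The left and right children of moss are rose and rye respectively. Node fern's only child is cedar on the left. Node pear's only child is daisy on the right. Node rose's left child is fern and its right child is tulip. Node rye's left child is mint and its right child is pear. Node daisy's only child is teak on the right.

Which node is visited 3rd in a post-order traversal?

tulip

Post-order visits the left subtree, then the right subtree, then the node.
At moss: go left to rose.
  At rose: go left to fern.
    At fern: go left to cedar.
      cedar is a leaf — visit cedar.
    At fern: no right child.
    Visit fern.
  At rose: go right to tulip.
    tulip is a leaf — visit tulip.
  Visit rose.
At moss: go right to rye.
  At rye: go left to mint.
    mint is a leaf — visit mint.
  At rye: go right to pear.
    At pear: no left child.
    At pear: go right to daisy.
      At daisy: no left child.
      At daisy: go right to teak.
        teak is a leaf — visit teak.
      Visit daisy.
    Visit pear.
  Visit rye.
Visit moss.
Full post-order sequence: cedar, fern, tulip, rose, mint, teak, daisy, pear, rye, moss.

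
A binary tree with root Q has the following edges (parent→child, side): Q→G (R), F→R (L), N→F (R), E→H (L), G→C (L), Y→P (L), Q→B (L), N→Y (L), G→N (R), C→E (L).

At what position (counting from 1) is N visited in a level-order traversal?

Level-order visits nodes level by level from the root, left to right within each level.
Level 0: Q
Level 1: B, G
Level 2: C, N
Level 3: E, Y, F
Level 4: H, P, R
Full level-order sequence: Q, B, G, C, N, E, Y, F, H, P, R.

5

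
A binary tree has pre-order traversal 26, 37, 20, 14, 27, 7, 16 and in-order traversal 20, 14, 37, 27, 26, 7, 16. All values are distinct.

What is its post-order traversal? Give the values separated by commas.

14, 20, 27, 37, 16, 7, 26

The first element of pre-order is the root; it splits in-order into left and right subtrees.
Root 26: left subtree has 4 nodes {20, 14, 37, 27}, right has 2 {7, 16}.
  Root 37: left subtree has 2 nodes {20, 14}, right has 1 {27}.
    Root 20: left subtree has 0 nodes { }, right has 1 {14}.
  Root 7: left subtree has 0 nodes { }, right has 1 {16}.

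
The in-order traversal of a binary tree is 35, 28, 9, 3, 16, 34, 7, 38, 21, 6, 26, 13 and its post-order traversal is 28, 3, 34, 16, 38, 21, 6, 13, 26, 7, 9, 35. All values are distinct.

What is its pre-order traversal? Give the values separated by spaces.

The last element of post-order is the root; it splits in-order into left and right subtrees.
Root 35: left subtree has 0 nodes { }, right has 11 {28, 9, 3, 16, 34, 7, 38, 21, 6, 26, 13}.
  Root 9: left subtree has 1 node {28}, right has 9 {3, 16, 34, 7, 38, 21, 6, 26, 13}.
    Root 7: left subtree has 3 nodes {3, 16, 34}, right has 5 {38, 21, 6, 26, 13}.
      Root 16: left subtree has 1 node {3}, right has 1 {34}.
      Root 26: left subtree has 3 nodes {38, 21, 6}, right has 1 {13}.
        Root 6: left subtree has 2 nodes {38, 21}, right has 0 { }.
          Root 21: left subtree has 1 node {38}, right has 0 { }.

35 9 28 7 16 3 34 26 6 21 38 13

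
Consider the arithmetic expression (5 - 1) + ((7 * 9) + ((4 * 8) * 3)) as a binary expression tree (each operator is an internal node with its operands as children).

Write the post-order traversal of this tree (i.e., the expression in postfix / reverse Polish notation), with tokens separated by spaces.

5 1 - 7 9 * 4 8 * 3 * + +

Post-order on an expression tree gives postfix notation: for each operator, emit left operand, right operand, then the operator.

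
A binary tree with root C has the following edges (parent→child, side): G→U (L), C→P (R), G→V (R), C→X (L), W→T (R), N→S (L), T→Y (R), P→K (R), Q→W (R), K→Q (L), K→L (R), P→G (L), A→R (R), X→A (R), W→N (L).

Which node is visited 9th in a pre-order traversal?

Pre-order visits the node, then its left subtree, then its right subtree.
Visit C.
At C: go left to X.
  Visit X.
  At X: no left child.
  At X: go right to A.
    Visit A.
    At A: no left child.
    At A: go right to R.
      R is a leaf — visit R.
At C: go right to P.
  Visit P.
  At P: go left to G.
    Visit G.
    At G: go left to U.
      U is a leaf — visit U.
    At G: go right to V.
      V is a leaf — visit V.
  At P: go right to K.
    Visit K.
    At K: go left to Q.
      Visit Q.
      At Q: no left child.
      At Q: go right to W.
        Visit W.
        At W: go left to N.
          Visit N.
          At N: go left to S.
            S is a leaf — visit S.
          At N: no right child.
        At W: go right to T.
          Visit T.
          At T: no left child.
          At T: go right to Y.
            Y is a leaf — visit Y.
    At K: go right to L.
      L is a leaf — visit L.
Full pre-order sequence: C, X, A, R, P, G, U, V, K, Q, W, N, S, T, Y, L.

K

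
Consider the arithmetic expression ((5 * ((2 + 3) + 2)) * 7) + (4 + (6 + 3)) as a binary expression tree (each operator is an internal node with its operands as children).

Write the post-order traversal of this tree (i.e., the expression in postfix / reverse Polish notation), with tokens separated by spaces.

5 2 3 + 2 + * 7 * 4 6 3 + + +

Post-order on an expression tree gives postfix notation: for each operator, emit left operand, right operand, then the operator.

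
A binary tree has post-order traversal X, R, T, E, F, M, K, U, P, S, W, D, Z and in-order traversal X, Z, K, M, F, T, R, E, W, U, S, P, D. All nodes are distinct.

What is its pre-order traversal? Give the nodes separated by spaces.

The last element of post-order is the root; it splits in-order into left and right subtrees.
Root Z: left subtree has 1 node {X}, right has 11 {K, M, F, T, R, E, W, U, S, P, D}.
  Root D: left subtree has 10 nodes {K, M, F, T, R, E, W, U, S, P}, right has 0 { }.
    Root W: left subtree has 6 nodes {K, M, F, T, R, E}, right has 3 {U, S, P}.
      Root K: left subtree has 0 nodes { }, right has 5 {M, F, T, R, E}.
        Root M: left subtree has 0 nodes { }, right has 4 {F, T, R, E}.
          Root F: left subtree has 0 nodes { }, right has 3 {T, R, E}.
            Root E: left subtree has 2 nodes {T, R}, right has 0 { }.
              Root T: left subtree has 0 nodes { }, right has 1 {R}.
      Root S: left subtree has 1 node {U}, right has 1 {P}.

Z X D W K M F E T R S U P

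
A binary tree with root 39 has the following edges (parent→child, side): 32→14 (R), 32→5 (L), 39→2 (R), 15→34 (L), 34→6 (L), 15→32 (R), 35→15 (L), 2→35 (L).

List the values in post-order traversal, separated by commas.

Post-order visits the left subtree, then the right subtree, then the node.
At 39: no left child.
At 39: go right to 2.
  At 2: go left to 35.
    At 35: go left to 15.
      At 15: go left to 34.
        At 34: go left to 6.
          6 is a leaf — visit 6.
        At 34: no right child.
        Visit 34.
      At 15: go right to 32.
        At 32: go left to 5.
          5 is a leaf — visit 5.
        At 32: go right to 14.
          14 is a leaf — visit 14.
        Visit 32.
      Visit 15.
    At 35: no right child.
    Visit 35.
  At 2: no right child.
  Visit 2.
Visit 39.

6, 34, 5, 14, 32, 15, 35, 2, 39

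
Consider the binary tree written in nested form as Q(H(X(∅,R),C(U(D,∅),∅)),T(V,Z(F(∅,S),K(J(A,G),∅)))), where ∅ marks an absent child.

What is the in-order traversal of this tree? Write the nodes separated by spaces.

X R H D U C Q V T F S Z A J G K

In-order visits the left subtree, then the node, then the right subtree.
At Q: go left to H.
  At H: go left to X.
    At X: no left child.
    Visit X.
    At X: go right to R.
      R is a leaf — visit R.
  Visit H.
  At H: go right to C.
    At C: go left to U.
      At U: go left to D.
        D is a leaf — visit D.
      Visit U.
      At U: no right child.
    Visit C.
    At C: no right child.
Visit Q.
At Q: go right to T.
  At T: go left to V.
    V is a leaf — visit V.
  Visit T.
  At T: go right to Z.
    At Z: go left to F.
      At F: no left child.
      Visit F.
      At F: go right to S.
        S is a leaf — visit S.
    Visit Z.
    At Z: go right to K.
      At K: go left to J.
        At J: go left to A.
          A is a leaf — visit A.
        Visit J.
        At J: go right to G.
          G is a leaf — visit G.
      Visit K.
      At K: no right child.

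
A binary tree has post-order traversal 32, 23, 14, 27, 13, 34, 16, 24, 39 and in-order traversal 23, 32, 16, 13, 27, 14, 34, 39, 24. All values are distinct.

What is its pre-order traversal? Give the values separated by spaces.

The last element of post-order is the root; it splits in-order into left and right subtrees.
Root 39: left subtree has 7 nodes {23, 32, 16, 13, 27, 14, 34}, right has 1 {24}.
  Root 16: left subtree has 2 nodes {23, 32}, right has 4 {13, 27, 14, 34}.
    Root 23: left subtree has 0 nodes { }, right has 1 {32}.
    Root 34: left subtree has 3 nodes {13, 27, 14}, right has 0 { }.
      Root 13: left subtree has 0 nodes { }, right has 2 {27, 14}.
        Root 27: left subtree has 0 nodes { }, right has 1 {14}.

39 16 23 32 34 13 27 14 24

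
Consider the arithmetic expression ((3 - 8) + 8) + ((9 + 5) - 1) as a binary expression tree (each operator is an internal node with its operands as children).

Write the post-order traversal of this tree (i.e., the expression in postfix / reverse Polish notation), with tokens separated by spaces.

Post-order on an expression tree gives postfix notation: for each operator, emit left operand, right operand, then the operator.

3 8 - 8 + 9 5 + 1 - +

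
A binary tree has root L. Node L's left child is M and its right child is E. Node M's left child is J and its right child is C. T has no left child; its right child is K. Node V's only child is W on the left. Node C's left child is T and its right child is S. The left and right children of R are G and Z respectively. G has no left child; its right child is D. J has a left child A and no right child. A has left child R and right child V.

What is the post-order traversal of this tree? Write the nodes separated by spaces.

D G Z R W V A J K T S C M E L

Post-order visits the left subtree, then the right subtree, then the node.
At L: go left to M.
  At M: go left to J.
    At J: go left to A.
      At A: go left to R.
        At R: go left to G.
          At G: no left child.
          At G: go right to D.
            D is a leaf — visit D.
          Visit G.
        At R: go right to Z.
          Z is a leaf — visit Z.
        Visit R.
      At A: go right to V.
        At V: go left to W.
          W is a leaf — visit W.
        At V: no right child.
        Visit V.
      Visit A.
    At J: no right child.
    Visit J.
  At M: go right to C.
    At C: go left to T.
      At T: no left child.
      At T: go right to K.
        K is a leaf — visit K.
      Visit T.
    At C: go right to S.
      S is a leaf — visit S.
    Visit C.
  Visit M.
At L: go right to E.
  E is a leaf — visit E.
Visit L.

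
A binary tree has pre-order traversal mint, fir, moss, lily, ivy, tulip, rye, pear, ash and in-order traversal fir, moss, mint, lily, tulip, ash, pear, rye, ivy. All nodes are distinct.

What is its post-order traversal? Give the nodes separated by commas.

The first element of pre-order is the root; it splits in-order into left and right subtrees.
Root mint: left subtree has 2 nodes {fir, moss}, right has 6 {lily, tulip, ash, pear, rye, ivy}.
  Root fir: left subtree has 0 nodes { }, right has 1 {moss}.
  Root lily: left subtree has 0 nodes { }, right has 5 {tulip, ash, pear, rye, ivy}.
    Root ivy: left subtree has 4 nodes {tulip, ash, pear, rye}, right has 0 { }.
      Root tulip: left subtree has 0 nodes { }, right has 3 {ash, pear, rye}.
        Root rye: left subtree has 2 nodes {ash, pear}, right has 0 { }.
          Root pear: left subtree has 1 node {ash}, right has 0 { }.

moss, fir, ash, pear, rye, tulip, ivy, lily, mint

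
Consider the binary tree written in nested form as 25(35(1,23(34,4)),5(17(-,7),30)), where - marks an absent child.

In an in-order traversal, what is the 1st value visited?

1

In-order visits the left subtree, then the node, then the right subtree.
At 25: go left to 35.
  At 35: go left to 1.
    1 is a leaf — visit 1.
  Visit 35.
  At 35: go right to 23.
    At 23: go left to 34.
      34 is a leaf — visit 34.
    Visit 23.
    At 23: go right to 4.
      4 is a leaf — visit 4.
Visit 25.
At 25: go right to 5.
  At 5: go left to 17.
    At 17: no left child.
    Visit 17.
    At 17: go right to 7.
      7 is a leaf — visit 7.
  Visit 5.
  At 5: go right to 30.
    30 is a leaf — visit 30.
Full in-order sequence: 1, 35, 34, 23, 4, 25, 17, 7, 5, 30.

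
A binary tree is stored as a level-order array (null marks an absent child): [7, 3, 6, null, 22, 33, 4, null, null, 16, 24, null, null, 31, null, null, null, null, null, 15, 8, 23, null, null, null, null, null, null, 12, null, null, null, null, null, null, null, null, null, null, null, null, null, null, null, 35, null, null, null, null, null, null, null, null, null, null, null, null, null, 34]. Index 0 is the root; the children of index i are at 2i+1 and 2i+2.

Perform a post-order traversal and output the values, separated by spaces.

Post-order visits the left subtree, then the right subtree, then the node.
At 7: go left to 3.
  At 3: no left child.
  At 3: go right to 22.
    At 22: go left to 16.
      At 16: go left to 15.
        15 is a leaf — visit 15.
      At 16: go right to 8.
        8 is a leaf — visit 8.
      Visit 16.
    At 22: go right to 24.
      At 24: go left to 23.
        At 23: no left child.
        At 23: go right to 35.
          35 is a leaf — visit 35.
        Visit 23.
      At 24: no right child.
      Visit 24.
    Visit 22.
  Visit 3.
At 7: go right to 6.
  At 6: go left to 33.
    33 is a leaf — visit 33.
  At 6: go right to 4.
    At 4: go left to 31.
      At 31: no left child.
      At 31: go right to 12.
        At 12: no left child.
        At 12: go right to 34.
          34 is a leaf — visit 34.
        Visit 12.
      Visit 31.
    At 4: no right child.
    Visit 4.
  Visit 6.
Visit 7.

15 8 16 35 23 24 22 3 33 34 12 31 4 6 7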